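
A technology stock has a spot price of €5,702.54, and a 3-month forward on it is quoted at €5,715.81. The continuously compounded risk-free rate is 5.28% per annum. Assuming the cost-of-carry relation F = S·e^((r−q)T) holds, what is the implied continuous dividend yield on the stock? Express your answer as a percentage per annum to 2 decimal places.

4.35%

From F = S·e^((r−q)T): (r − q) = ln(F/S)/T
ln(5715.81/5702.54) = ln(1.002327) = 0.002324
(r − q) = 0.002324 / (3/12) = 0.009296
q = r − ln(F/S)/T = 0.0528 − 0.009296 = 0.043504
q = 4.35%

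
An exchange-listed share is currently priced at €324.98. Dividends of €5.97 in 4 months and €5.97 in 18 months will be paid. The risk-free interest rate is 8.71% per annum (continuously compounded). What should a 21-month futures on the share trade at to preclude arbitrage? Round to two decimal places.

PV(dividends) I = 5.97·e^(−0.0871·4/12) + 5.97·e^(−0.0871·18/12)
I = 5.7992 + 5.2388 = 11.0380
F = (S − I)·e^(rT) = (324.98 − 11.0380) · e^(0.0871·21/12)
= 313.9420 · e^0.152425 = 313.9420 × 1.164655 = €365.63

€365.63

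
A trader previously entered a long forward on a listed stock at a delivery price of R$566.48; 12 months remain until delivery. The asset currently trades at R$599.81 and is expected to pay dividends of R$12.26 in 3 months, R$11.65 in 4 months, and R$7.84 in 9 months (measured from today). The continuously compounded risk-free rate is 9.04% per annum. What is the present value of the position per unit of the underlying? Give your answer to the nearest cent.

R$51.68

PV(remaining dividends) I = 12.26·e^(−0.0904·3/12) + 11.65·e^(−0.0904·4/12) + 7.84·e^(−0.0904·9/12) = 30.6163
Current forward F = (S − I)·e^(rT) = (599.81 − 30.6163)·e^(0.0904·12/12) = 569.1937 × 1.094612 = 623.0463
Value (long) = (F − K)·e^(−rT) = (623.0463 − 566.48) × 0.913566 = 51.6770
Value = R$51.68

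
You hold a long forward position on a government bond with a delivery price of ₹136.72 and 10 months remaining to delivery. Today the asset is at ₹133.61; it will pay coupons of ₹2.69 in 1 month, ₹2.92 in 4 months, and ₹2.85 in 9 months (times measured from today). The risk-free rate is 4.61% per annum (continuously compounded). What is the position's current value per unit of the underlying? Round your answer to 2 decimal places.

PV(remaining coupons) I = 2.69·e^(−0.0461·1/12) + 2.92·e^(−0.0461·4/12) + 2.85·e^(−0.0461·9/12) = 8.3083
Current forward F = (S − I)·e^(rT) = (133.61 − 8.3083)·e^(0.0461·10/12) = 125.3017 × 1.039164 = 130.2090
Value (long) = (F − K)·e^(−rT) = (130.2090 − 136.72) × 0.962312 = -6.2656
Value = -₹6.27

-₹6.27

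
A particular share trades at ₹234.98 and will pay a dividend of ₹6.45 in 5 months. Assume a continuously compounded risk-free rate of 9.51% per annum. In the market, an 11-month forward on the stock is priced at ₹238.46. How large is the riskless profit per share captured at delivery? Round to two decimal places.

₹11.16 per share

PV(dividends) I = 6.45·e^(−0.0951·5/12) = 6.1994
Fair forward F* = (S − I)·e^(rT) = (234.98 − 6.1994)·e^0.087175 = 228.7806 × 1.091088 = 249.6198
Market ₹238.46 < fair 249.6198: forward underpriced → reverse cash-and-carry (short the stock, invest proceeds at r, pay the dividends, go long the forward).
Profit at T = |F_mkt − F*| = |238.46 − 249.6198| = ₹11.16 per share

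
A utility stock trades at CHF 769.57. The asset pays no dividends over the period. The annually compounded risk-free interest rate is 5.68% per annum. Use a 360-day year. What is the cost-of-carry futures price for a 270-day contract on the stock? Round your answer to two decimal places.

F = S · (1+r)^T
= 769.57 × 1.042304
F = CHF 802.13

CHF 802.13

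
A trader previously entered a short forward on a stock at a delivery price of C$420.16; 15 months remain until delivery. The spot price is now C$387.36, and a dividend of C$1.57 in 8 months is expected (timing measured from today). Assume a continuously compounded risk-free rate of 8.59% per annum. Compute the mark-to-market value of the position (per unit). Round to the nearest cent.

PV(remaining dividends) I = 1.57·e^(−0.0859·8/12) = 1.4826
Current forward F = (S − I)·e^(rT) = (387.36 − 1.4826)·e^(0.0859·15/12) = 385.8774 × 1.113352 = 429.6174
Value (long) = (F − K)·e^(−rT) = (429.6174 − 420.16) × 0.898189 = 8.4945
Short position value = −(long value) = -C$8.49

-C$8.49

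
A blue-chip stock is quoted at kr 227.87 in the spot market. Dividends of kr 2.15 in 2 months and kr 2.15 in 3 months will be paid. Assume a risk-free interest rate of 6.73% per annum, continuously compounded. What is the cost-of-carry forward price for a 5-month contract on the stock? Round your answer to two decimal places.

PV(dividends) I = 2.15·e^(−0.0673·2/12) + 2.15·e^(−0.0673·3/12)
I = 2.1260 + 2.1141 = 4.2401
F = (S − I)·e^(rT) = (227.87 − 4.2401) · e^(0.0673·5/12)
= 223.6299 · e^0.028042 = 223.6299 × 1.028439 = kr 229.99

kr 229.99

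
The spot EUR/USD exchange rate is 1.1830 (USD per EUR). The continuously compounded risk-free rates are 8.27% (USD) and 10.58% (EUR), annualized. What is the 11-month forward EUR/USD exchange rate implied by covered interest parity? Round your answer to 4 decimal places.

1.1582

F = S·e^((r_USD − r_EUR)T) = 1.1830 · e^((0.0827 − 0.1058) × 11/12)
= 1.1830 · e^-0.021175 = 1.1830 × 0.979048
F = 1.1582 USD per EUR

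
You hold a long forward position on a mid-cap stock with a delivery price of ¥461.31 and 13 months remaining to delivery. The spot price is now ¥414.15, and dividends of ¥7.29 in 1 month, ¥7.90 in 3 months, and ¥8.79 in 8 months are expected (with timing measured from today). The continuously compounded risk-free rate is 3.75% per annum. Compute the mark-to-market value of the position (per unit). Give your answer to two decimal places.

-¥52.46

PV(remaining dividends) I = 7.29·e^(−0.0375·1/12) + 7.90·e^(−0.0375·3/12) + 8.79·e^(−0.0375·8/12) = 23.6665
Current forward F = (S − I)·e^(rT) = (414.15 − 23.6665)·e^(0.0375·13/12) = 390.4835 × 1.041461 = 406.6733
Value (long) = (F − K)·e^(−rT) = (406.6733 − 461.31) × 0.960189 = -52.4616
Value = -¥52.46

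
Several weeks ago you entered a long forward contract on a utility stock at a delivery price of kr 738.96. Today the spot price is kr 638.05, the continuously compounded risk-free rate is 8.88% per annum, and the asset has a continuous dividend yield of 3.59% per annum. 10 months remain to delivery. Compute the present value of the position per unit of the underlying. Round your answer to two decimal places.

-kr 67.01

Current fair forward for the remaining 10 months: F = S·e^((r − q)·T), (r − q) = 0.0888 − 0.0359 = 0.0529
F = 638.05 · e^(0.0529 × 10/12) = 638.05 × 1.045069 = 666.8063
Value of long forward = (F − K)·e^(−rT) = (666.8063 − 738.96) · e^(−0.0888·10/12)
= -72.1537 × 0.928672 = -67.01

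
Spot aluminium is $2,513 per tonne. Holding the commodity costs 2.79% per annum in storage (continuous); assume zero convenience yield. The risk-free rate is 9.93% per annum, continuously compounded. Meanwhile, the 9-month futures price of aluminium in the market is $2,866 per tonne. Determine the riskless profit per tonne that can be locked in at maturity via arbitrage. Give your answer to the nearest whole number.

$101 per tonne

Fair futures: F* = S·e^(carry·T), with carry = (r + u) = 0.0993 + 0.0279 = 0.1272
F* = 2513 · e^(0.1272 × 9/12) = 2513 · e^0.095400 = 2513 × 1.100099 = $2764.5488
Market $2866 > fair $2764.5488: forward overpriced → cash-and-carry (buy spot, short the forward).
At maturity, profit = |F_mkt − F*| = |2866 − 2764.5488| = $101 per tonne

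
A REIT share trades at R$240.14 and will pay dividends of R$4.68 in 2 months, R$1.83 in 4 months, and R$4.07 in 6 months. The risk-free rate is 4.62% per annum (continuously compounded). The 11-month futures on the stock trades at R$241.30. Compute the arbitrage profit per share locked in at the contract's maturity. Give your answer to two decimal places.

PV(dividends) I = 4.68·e^(−0.0462·2/12) + 1.83·e^(−0.0462·4/12) + 4.07·e^(−0.0462·6/12) = 10.4232
Fair futures F* = (S − I)·e^(rT) = (240.14 − 10.4232)·e^0.042350 = 229.7168 × 1.043260 = 239.6543
Market R$241.30 > fair 239.6543: forward overpriced → cash-and-carry (borrow at r, buy the stock and collect the dividends, short the forward).
Profit at T = |F_mkt − F*| = |241.30 − 239.6543| = R$1.65 per share

R$1.65 per share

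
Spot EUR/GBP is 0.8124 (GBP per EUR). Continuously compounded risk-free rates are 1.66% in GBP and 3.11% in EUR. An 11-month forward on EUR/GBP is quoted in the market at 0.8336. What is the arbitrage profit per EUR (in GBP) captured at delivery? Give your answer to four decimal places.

0.0319 per EUR (in GBP)

Fair forward: F* = S·e^(carry·T), with carry = (r_GBP − r_EUR) = 0.0166 − 0.0311 = -0.0145
F* = 0.8124 · e^(-0.0145 × 11/12) = 0.8124 · e^-0.013292 = 0.8124 × 0.986796 = 0.8017
Market 0.8336 > fair 0.8017: forward overpriced → cash-and-carry (buy spot, short the forward).
At maturity, profit = |F_mkt − F*| = |0.8336 − 0.8017| = 0.0319 per EUR (in GBP)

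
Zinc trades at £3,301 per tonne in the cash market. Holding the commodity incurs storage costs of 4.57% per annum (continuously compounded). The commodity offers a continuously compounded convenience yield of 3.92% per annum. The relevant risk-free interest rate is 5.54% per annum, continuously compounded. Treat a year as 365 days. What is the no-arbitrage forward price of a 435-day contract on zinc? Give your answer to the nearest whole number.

£3,554 per tonne

Net carry = r + u − y = 0.0554 + 0.0457 − 0.0392 = 0.0619
F = S·e^((r+u−y)T) = 3301 · e^(0.0619 × 435/365) = 3301 · e^0.073771
= 3301 × 1.076560 = £3,554 per tonne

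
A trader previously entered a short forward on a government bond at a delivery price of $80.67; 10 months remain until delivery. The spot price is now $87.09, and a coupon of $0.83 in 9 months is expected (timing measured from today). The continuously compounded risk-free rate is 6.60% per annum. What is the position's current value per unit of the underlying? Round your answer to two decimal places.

-$9.95

PV(remaining coupons) I = 0.83·e^(−0.0660·9/12) = 0.7899
Current forward F = (S − I)·e^(rT) = (87.09 − 0.7899)·e^(0.0660·10/12) = 86.3001 × 1.056541 = 91.1796
Value (long) = (F − K)·e^(−rT) = (91.1796 − 80.67) × 0.946485 = 9.9472
Short position value = −(long value) = -$9.95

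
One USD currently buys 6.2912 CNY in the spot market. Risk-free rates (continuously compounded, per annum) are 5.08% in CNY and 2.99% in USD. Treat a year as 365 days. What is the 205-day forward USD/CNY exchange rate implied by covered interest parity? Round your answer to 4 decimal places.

F = S·e^((r_CNY − r_USD)T) = 6.2912 · e^((0.0508 − 0.0299) × 205/365)
= 6.2912 · e^0.011738 = 6.2912 × 1.011807
F = 6.3655 CNY per USD

6.3655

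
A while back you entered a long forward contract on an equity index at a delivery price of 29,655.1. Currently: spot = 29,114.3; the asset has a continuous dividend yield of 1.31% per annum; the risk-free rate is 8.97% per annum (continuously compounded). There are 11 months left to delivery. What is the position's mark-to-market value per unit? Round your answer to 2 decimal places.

1452.51

Current fair forward for the remaining 11 months: F = S·e^((r − q)·T), (r − q) = 0.0897 − 0.0131 = 0.0766
F = 29114.3 · e^(0.0766 × 11/12) = 29114.3 × 1.07274058 = 31232.0911
Value of long forward = (F − K)·e^(−rT) = (31232.0911 − 29655.1) · e^(−0.0897·11/12)
= 1576.9911 × 0.92106470 = 1452.51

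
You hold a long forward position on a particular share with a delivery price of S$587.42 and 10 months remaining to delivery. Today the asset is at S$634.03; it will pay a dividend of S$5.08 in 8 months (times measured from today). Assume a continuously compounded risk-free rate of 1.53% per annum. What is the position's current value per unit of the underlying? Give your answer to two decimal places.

PV(remaining dividends) I = 5.08·e^(−0.0153·8/12) = 5.0284
Current forward F = (S − I)·e^(rT) = (634.03 − 5.0284)·e^(0.0153·10/12) = 629.0016 × 1.012832 = 637.0729
Value (long) = (F − K)·e^(−rT) = (637.0729 − 587.42) × 0.987331 = 49.0238
Value = S$49.02

S$49.02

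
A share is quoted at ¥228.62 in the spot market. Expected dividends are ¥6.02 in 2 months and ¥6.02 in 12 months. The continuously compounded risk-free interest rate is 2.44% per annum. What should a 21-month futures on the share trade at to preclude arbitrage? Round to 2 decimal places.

¥226.21

PV(dividends) I = 6.02·e^(−0.0244·2/12) + 6.02·e^(−0.0244·12/12)
I = 5.9956 + 5.8749 = 11.8705
F = (S − I)·e^(rT) = (228.62 − 11.8705) · e^(0.0244·21/12)
= 216.7495 · e^0.042700 = 216.7495 × 1.043625 = ¥226.21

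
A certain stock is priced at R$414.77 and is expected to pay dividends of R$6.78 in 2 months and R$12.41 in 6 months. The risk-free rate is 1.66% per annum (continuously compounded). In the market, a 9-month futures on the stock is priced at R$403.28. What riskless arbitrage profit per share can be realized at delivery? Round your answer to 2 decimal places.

PV(dividends) I = 6.78·e^(−0.0166·2/12) + 12.41·e^(−0.0166·6/12) = 19.0687
Fair futures F* = (S − I)·e^(rT) = (414.77 − 19.0687)·e^0.012450 = 395.7013 × 1.012528 = 400.6586
Market R$403.28 > fair 400.6586: forward overpriced → cash-and-carry (borrow at r, buy the stock and collect the dividends, short the forward).
Profit at T = |F_mkt − F*| = |403.28 − 400.6586| = R$2.62 per share

R$2.62 per share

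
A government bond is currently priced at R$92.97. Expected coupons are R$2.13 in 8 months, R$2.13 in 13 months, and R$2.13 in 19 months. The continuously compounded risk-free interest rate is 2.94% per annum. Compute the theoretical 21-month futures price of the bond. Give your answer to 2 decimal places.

PV(coupons) I = 2.13·e^(−0.0294·8/12) + 2.13·e^(−0.0294·13/12) + 2.13·e^(−0.0294·19/12)
I = 2.0887 + 2.0632 + 2.0331 = 6.1850
F = (S − I)·e^(rT) = (92.97 − 6.1850) · e^(0.0294·21/12)
= 86.7850 · e^0.051450 = 86.7850 × 1.052797 = R$91.37

R$91.37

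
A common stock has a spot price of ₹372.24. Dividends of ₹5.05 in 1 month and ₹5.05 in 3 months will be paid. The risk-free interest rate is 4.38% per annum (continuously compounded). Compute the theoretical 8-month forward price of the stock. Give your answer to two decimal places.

₹372.95

PV(dividends) I = 5.05·e^(−0.0438·1/12) + 5.05·e^(−0.0438·3/12)
I = 5.0316 + 4.9950 = 10.0266
F = (S − I)·e^(rT) = (372.24 − 10.0266) · e^(0.0438·8/12)
= 362.2134 · e^0.029200 = 362.2134 × 1.029630 = ₹372.95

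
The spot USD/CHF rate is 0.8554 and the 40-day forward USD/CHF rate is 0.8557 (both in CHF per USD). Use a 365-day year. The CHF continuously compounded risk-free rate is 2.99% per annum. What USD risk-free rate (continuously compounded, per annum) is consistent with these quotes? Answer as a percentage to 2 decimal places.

2.67%

F = S·e^((r_CHF − r_USD)T) ⇒ r_USD = r_CHF − ln(F/S)/T
ln(0.8557/0.8554) = 0.000351; /(40/365) = 0.003203
r_USD = 0.0299 − 0.003203 = 0.026697
r_USD = 2.67%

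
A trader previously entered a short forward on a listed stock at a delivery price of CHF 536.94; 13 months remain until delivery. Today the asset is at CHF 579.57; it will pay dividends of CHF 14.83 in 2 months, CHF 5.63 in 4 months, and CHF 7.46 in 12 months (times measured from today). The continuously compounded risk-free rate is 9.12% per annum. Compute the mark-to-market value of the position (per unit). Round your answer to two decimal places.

PV(remaining dividends) I = 14.83·e^(−0.0912·2/12) + 5.63·e^(−0.0912·4/12) + 7.46·e^(−0.0912·12/12) = 26.8775
Current forward F = (S − I)·e^(rT) = (579.57 − 26.8775)·e^(0.0912·13/12) = 552.6925 × 1.103846 = 610.0874
Value (long) = (F − K)·e^(−rT) = (610.0874 − 536.94) × 0.905924 = 66.2660
Short position value = −(long value) = -CHF 66.27

-CHF 66.27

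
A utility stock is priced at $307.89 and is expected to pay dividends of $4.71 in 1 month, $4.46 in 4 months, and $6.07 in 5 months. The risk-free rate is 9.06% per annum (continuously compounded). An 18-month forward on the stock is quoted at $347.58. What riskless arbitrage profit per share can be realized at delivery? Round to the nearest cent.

$11.88 per share

PV(dividends) I = 4.71·e^(−0.0906·1/12) + 4.46·e^(−0.0906·4/12) + 6.07·e^(−0.0906·5/12) = 14.8470
Fair forward F* = (S − I)·e^(rT) = (307.89 − 14.8470)·e^0.135900 = 293.0430 × 1.145567 = 335.7004
Market $347.58 > fair 335.7004: forward overpriced → cash-and-carry (borrow at r, buy the stock and collect the dividends, short the forward).
Profit at T = |F_mkt − F*| = |347.58 − 335.7004| = $11.88 per share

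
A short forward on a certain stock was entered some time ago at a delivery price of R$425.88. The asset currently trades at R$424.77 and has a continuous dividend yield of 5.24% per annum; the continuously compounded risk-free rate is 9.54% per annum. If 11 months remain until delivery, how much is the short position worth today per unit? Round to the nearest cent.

Current fair forward for the remaining 11 months: F = S·e^((r − q)·T), (r − q) = 0.0954 − 0.0524 = 0.0430
F = 424.77 · e^(0.0430 × 11/12) = 424.77 × 1.040204 = 441.8475
Value of long forward = (F − K)·e^(−rT) = (441.8475 − 425.88) · e^(−0.0954·11/12)
= 15.9675 × 0.916265 = 14.63
Short position value = −(long value) = -R$14.63

-R$14.63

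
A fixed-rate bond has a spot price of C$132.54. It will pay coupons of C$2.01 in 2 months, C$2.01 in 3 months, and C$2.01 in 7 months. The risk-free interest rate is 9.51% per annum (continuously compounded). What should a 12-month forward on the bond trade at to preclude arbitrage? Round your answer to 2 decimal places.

PV(coupons) I = 2.01·e^(−0.0951·2/12) + 2.01·e^(−0.0951·3/12) + 2.01·e^(−0.0951·7/12)
I = 1.9784 + 1.9628 + 1.9015 = 5.8427
F = (S − I)·e^(rT) = (132.54 − 5.8427) · e^(0.0951·12/12)
= 126.6973 · e^0.095100 = 126.6973 × 1.099769 = C$139.34

C$139.34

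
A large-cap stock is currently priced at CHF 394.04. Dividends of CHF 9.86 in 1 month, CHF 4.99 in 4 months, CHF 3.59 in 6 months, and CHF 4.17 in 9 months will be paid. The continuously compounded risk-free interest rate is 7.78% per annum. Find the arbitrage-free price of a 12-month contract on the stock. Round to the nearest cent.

PV(dividends) I = 9.86·e^(−0.0778·1/12) + 4.99·e^(−0.0778·4/12) + 3.59·e^(−0.0778·6/12) + 4.17·e^(−0.0778·9/12)
I = 9.7963 + 4.8623 + 3.4530 + 3.9336 = 22.0452
F = (S − I)·e^(rT) = (394.04 − 22.0452) · e^(0.0778·12/12)
= 371.9948 · e^0.077800 = 371.9948 × 1.080906 = CHF 402.09

CHF 402.09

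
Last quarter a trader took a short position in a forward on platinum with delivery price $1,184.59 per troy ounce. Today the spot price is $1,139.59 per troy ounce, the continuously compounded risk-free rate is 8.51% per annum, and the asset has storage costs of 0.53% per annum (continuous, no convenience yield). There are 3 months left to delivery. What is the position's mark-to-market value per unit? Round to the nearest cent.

$18.55 per troy ounce

Current fair forward for the remaining 3 months: F = S·e^((r + u)·T), (r + u) = 0.0851 + 0.0053 = 0.0904
F = 1139.59 · e^(0.0904 × 3/12) = 1139.59 × 1.02285731 = 1165.6380
Value of long forward = (F − K)·e^(−rT) = (1165.6380 − 1184.59) · e^(−0.0851·3/12)
= -18.9520 × 0.97894972 = -18.55
Short position value = −(long value) = $18.55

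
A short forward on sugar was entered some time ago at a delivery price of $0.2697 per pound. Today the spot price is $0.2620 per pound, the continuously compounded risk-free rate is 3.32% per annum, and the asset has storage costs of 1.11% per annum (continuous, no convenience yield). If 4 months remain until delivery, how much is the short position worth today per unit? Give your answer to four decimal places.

Current fair forward for the remaining 4 months: F = S·e^((r + u)·T), (r + u) = 0.0332 + 0.0111 = 0.0443
F = 0.2620 · e^(0.0443 × 4/12) = 0.2620 × 1.014876 = 0.2659
Value of long forward = (F − K)·e^(−rT) = (0.2659 − 0.2697) · e^(−0.0332·4/12)
= -0.0038 × 0.988994 = -0.0038
Short position value = −(long value) = $0.0038

$0.0038 per pound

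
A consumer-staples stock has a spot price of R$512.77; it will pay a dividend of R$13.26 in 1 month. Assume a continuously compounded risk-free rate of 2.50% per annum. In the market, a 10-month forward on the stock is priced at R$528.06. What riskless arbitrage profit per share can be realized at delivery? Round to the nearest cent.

R$18.01 per share

PV(dividends) I = 13.26·e^(−0.0250·1/12) = 13.2324
Fair forward F* = (S − I)·e^(rT) = (512.77 − 13.2324)·e^0.020833 = 499.5376 × 1.021052 = 510.0539
Market R$528.06 > fair 510.0539: forward overpriced → cash-and-carry (borrow at r, buy the stock and collect the dividends, short the forward).
Profit at T = |F_mkt − F*| = |528.06 − 510.0539| = R$18.01 per share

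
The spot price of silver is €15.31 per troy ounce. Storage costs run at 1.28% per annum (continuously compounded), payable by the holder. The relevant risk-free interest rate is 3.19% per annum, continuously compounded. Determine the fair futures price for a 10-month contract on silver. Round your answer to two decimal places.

€15.89 per troy ounce

Net carry = r + u − y = 0.0319 + 0.0128 − 0.0000 = 0.0447
F = S·e^((r+u−y)T) = 15.31 · e^(0.0447 × 10/12) = 15.31 · e^0.037250
= 15.31 × 1.037952 = €15.89 per troy ounce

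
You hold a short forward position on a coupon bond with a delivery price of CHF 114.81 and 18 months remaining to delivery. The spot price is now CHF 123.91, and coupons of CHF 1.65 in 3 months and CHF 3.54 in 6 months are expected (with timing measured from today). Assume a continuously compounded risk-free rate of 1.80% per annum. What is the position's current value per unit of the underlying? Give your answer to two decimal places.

PV(remaining coupons) I = 1.65·e^(−0.0180·3/12) + 3.54·e^(−0.0180·6/12) = 5.1509
Current forward F = (S − I)·e^(rT) = (123.91 − 5.1509)·e^(0.0180·18/12) = 118.7591 × 1.027368 = 122.0093
Value (long) = (F − K)·e^(−rT) = (122.0093 − 114.81) × 0.973361 = 7.0075
Short position value = −(long value) = -CHF 7.01

-CHF 7.01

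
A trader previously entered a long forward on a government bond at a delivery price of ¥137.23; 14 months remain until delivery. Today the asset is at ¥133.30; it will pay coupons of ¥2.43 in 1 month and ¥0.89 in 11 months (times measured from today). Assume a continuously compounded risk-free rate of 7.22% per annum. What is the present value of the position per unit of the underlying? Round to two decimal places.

PV(remaining coupons) I = 2.43·e^(−0.0722·1/12) + 0.89·e^(−0.0722·11/12) = 3.2484
Current forward F = (S − I)·e^(rT) = (133.30 − 3.2484)·e^(0.0722·14/12) = 130.0516 × 1.087883 = 141.4809
Value (long) = (F − K)·e^(−rT) = (141.4809 − 137.23) × 0.919217 = 3.9075
Value = ¥3.91

¥3.91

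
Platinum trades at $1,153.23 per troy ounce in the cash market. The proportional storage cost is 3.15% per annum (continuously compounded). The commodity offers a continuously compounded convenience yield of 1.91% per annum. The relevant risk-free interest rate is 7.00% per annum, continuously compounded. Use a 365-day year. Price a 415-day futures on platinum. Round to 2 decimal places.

$1,266.50 per troy ounce

Net carry = r + u − y = 0.0700 + 0.0315 − 0.0191 = 0.0824
F = S·e^((r+u−y)T) = 1153.23 · e^(0.0824 × 415/365) = 1153.23 · e^0.09368767
= 1153.23 × 1.09821669 = $1,266.50 per troy ounce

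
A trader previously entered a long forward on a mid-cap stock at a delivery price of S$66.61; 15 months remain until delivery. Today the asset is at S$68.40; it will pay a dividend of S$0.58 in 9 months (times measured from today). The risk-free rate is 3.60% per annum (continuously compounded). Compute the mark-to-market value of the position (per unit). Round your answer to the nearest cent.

PV(remaining dividends) I = 0.58·e^(−0.0360·9/12) = 0.5645
Current forward F = (S − I)·e^(rT) = (68.40 − 0.5645)·e^(0.0360·15/12) = 67.8355 × 1.046028 = 70.9578
Value (long) = (F − K)·e^(−rT) = (70.9578 − 66.61) × 0.955997 = 4.1565
Value = S$4.16

S$4.16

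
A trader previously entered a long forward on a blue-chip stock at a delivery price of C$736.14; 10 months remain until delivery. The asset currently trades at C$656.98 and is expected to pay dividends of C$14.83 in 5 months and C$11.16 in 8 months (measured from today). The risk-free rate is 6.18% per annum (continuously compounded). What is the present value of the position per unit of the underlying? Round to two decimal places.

PV(remaining dividends) I = 14.83·e^(−0.0618·5/12) + 11.16·e^(−0.0618·8/12) = 25.1626
Current forward F = (S − I)·e^(rT) = (656.98 − 25.1626)·e^(0.0618·10/12) = 631.8174 × 1.052849 = 665.2083
Value (long) = (F − K)·e^(−rT) = (665.2083 − 736.14) × 0.949804 = -67.3712
Value = -C$67.37

-C$67.37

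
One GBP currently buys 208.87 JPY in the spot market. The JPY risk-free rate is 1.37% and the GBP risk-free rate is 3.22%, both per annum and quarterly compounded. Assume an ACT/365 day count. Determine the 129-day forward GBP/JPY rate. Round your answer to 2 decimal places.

By covered interest parity, F = S · (1+r_JPY/4)^(4T) / (1+r_GBP/4)^(4T)
= 208.87 × 1.004845 / 1.011399 = 208.87 × 0.993520
F = 207.52 JPY per GBP

207.52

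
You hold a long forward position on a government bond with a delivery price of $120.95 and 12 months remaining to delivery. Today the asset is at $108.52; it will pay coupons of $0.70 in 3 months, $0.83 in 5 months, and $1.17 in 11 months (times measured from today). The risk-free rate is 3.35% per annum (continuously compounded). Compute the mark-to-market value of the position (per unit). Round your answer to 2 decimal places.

-$11.09

PV(remaining coupons) I = 0.70·e^(−0.0335·3/12) + 0.83·e^(−0.0335·5/12) + 1.17·e^(−0.0335·11/12) = 2.6473
Current forward F = (S − I)·e^(rT) = (108.52 − 2.6473)·e^(0.0335·12/12) = 105.8727 × 1.034067 = 109.4795
Value (long) = (F − K)·e^(−rT) = (109.4795 − 120.95) × 0.967055 = -11.0926
Value = -$11.09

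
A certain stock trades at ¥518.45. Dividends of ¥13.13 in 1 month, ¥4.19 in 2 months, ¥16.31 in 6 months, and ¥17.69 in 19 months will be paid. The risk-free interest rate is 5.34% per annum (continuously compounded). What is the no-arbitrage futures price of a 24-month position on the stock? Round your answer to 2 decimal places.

PV(dividends) I = 13.13·e^(−0.0534·1/12) + 4.19·e^(−0.0534·2/12) + 16.31·e^(−0.0534·6/12) + 17.69·e^(−0.0534·19/12)
I = 13.0717 + 4.1529 + 15.8803 + 16.2558 = 49.3607
F = (S − I)·e^(rT) = (518.45 − 49.3607) · e^(0.0534·24/12)
= 469.0893 · e^0.106800 = 469.0893 × 1.112712 = ¥521.96

¥521.96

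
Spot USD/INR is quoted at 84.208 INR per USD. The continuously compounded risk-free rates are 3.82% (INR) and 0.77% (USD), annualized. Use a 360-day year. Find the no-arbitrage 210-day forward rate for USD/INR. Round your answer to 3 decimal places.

85.720

F = S·e^((r_INR − r_USD)T) = 84.208 · e^((0.0382 − 0.0077) × 210/360)
= 84.208 · e^0.017792 = 84.208 × 1.017951
F = 85.720 INR per USD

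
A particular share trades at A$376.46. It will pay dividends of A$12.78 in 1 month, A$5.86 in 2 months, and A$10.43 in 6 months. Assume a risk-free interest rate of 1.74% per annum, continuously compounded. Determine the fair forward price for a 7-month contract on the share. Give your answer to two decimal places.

A$351.06

PV(dividends) I = 12.78·e^(−0.0174·1/12) + 5.86·e^(−0.0174·2/12) + 10.43·e^(−0.0174·6/12)
I = 12.7615 + 5.8430 + 10.3397 = 28.9442
F = (S − I)·e^(rT) = (376.46 − 28.9442) · e^(0.0174·7/12)
= 347.5158 · e^0.010150 = 347.5158 × 1.010202 = A$351.06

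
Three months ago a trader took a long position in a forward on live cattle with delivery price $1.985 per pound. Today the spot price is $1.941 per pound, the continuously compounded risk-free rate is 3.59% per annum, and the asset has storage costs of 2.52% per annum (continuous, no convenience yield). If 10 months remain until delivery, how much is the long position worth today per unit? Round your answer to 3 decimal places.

$0.056 per pound

Current fair forward for the remaining 10 months: F = S·e^((r + u)·T), (r + u) = 0.0359 + 0.0252 = 0.0611
F = 1.941 · e^(0.0611 × 10/12) = 1.941 × 1.052235 = 2.0424
Value of long forward = (F − K)·e^(−rT) = (2.0424 − 1.985) · e^(−0.0359·10/12)
= 0.0574 × 0.970526 = 0.056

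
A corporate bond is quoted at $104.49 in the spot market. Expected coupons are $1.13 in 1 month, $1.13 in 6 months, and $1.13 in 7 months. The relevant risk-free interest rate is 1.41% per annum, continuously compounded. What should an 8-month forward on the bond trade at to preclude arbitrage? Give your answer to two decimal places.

$102.07

PV(coupons) I = 1.13·e^(−0.0141·1/12) + 1.13·e^(−0.0141·6/12) + 1.13·e^(−0.0141·7/12)
I = 1.1287 + 1.1221 + 1.1207 = 3.3715
F = (S − I)·e^(rT) = (104.49 − 3.3715) · e^(0.0141·8/12)
= 101.1185 · e^0.009400 = 101.1185 × 1.009444 = $102.07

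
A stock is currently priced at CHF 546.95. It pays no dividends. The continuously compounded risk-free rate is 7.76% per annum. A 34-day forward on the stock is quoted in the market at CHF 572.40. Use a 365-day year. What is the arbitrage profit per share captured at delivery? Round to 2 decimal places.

CHF 21.48 per share

Fair forward: F* = S·e^(carry·T), with carry = r = 0.0776
F* = 546.95 · e^(0.0776 × 34/365) = 546.95 · e^0.007228 = 546.95 × 1.007254 = CHF 550.9176
Market CHF 572.40 > fair CHF 550.9176: forward overpriced → cash-and-carry (buy spot, short the forward).
At maturity, profit = |F_mkt − F*| = |572.40 − 550.9176| = CHF 21.48 per share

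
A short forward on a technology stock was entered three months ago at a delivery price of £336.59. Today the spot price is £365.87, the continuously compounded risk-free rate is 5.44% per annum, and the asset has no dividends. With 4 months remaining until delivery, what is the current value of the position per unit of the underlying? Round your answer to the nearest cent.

Current fair forward for the remaining 4 months: F = S·e^(r·T), r = 0.0544
F = 365.87 · e^(0.0544 × 4/12) = 365.87 × 1.018299 = 372.5651
Value of long forward = (F − K)·e^(−rT) = (372.5651 − 336.59) · e^(−0.0544·4/12)
= 35.9751 × 0.982030 = 35.33
Short position value = −(long value) = -£35.33

-£35.33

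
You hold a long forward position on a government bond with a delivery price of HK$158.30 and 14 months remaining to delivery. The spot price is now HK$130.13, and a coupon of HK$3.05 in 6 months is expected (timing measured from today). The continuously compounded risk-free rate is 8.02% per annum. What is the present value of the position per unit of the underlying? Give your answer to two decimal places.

-HK$16.96

PV(remaining coupons) I = 3.05·e^(−0.0802·6/12) = 2.9301
Current forward F = (S − I)·e^(rT) = (130.13 − 2.9301)·e^(0.0802·14/12) = 127.1999 × 1.098084 = 139.6762
Value (long) = (F − K)·e^(−rT) = (139.6762 − 158.30) × 0.910677 = -16.9603
Value = -HK$16.96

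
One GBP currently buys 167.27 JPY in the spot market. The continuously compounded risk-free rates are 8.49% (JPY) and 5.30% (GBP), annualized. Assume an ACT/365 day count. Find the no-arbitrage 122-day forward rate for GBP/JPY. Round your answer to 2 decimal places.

F = S·e^((r_JPY − r_GBP)T) = 167.27 · e^((0.0849 − 0.0530) × 122/365)
= 167.27 · e^0.010662 = 167.27 × 1.010719
F = 169.06 JPY per GBP

169.06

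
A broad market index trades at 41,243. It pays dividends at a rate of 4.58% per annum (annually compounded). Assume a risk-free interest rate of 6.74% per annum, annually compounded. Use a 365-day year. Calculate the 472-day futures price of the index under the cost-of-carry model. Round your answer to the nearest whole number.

42,348

F = S · (1+r)^T / (1+q)^T
= 41243 × 1.088006 / 1.059620 = 41243 × 1.026789
F = 42,348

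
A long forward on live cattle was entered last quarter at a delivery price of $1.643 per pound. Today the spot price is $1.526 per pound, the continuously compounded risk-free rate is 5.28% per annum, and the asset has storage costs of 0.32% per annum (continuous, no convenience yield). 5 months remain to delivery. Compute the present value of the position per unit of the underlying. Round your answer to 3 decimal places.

-$0.079 per pound

Current fair forward for the remaining 5 months: F = S·e^((r + u)·T), (r + u) = 0.0528 + 0.0032 = 0.0560
F = 1.526 · e^(0.0560 × 5/12) = 1.526 × 1.023608 = 1.5620
Value of long forward = (F − K)·e^(−rT) = (1.5620 − 1.643) · e^(−0.0528·5/12)
= -0.0810 × 0.978240 = -0.079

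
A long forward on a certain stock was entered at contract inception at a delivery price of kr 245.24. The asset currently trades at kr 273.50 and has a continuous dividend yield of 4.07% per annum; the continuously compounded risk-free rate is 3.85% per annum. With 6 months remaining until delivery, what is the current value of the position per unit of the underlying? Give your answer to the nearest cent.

kr 27.43

Current fair forward for the remaining 6 months: F = S·e^((r − q)·T), (r − q) = 0.0385 − 0.0407 = -0.0022
F = 273.50 · e^(-0.0022 × 6/12) = 273.50 × 0.998901 = 273.1994
Value of long forward = (F − K)·e^(−rT) = (273.1994 − 245.24) · e^(−0.0385·6/12)
= 27.9594 × 0.980934 = 27.43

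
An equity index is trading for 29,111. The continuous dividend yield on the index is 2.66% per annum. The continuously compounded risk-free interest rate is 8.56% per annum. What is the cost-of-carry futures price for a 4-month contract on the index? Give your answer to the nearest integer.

29,689

F = S·e^((r − q)T) = 29111 · e^((0.0856 − 0.0266) × 4/12)
= 29111 · e^0.019667 = 29111 × 1.019862
F = 29,689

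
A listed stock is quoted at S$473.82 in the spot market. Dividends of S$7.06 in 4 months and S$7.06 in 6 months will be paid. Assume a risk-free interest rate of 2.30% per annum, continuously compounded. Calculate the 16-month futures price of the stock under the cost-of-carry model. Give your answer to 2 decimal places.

PV(dividends) I = 7.06·e^(−0.0230·4/12) + 7.06·e^(−0.0230·6/12)
I = 7.0061 + 6.9793 = 13.9854
F = (S − I)·e^(rT) = (473.82 − 13.9854) · e^(0.0230·16/12)
= 459.8346 · e^0.030667 = 459.8346 × 1.031142 = S$474.15

S$474.15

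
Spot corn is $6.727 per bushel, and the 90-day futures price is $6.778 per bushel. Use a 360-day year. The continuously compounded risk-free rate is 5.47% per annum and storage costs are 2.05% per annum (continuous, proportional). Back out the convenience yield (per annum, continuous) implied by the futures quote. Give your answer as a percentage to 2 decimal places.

F = S·e^((r+u−y)T) ⇒ (r+u−y) = ln(F/S)/T
ln(6.778/6.727) = 0.007553; /T ⇒ 0.030212
y = r + u − ln(F/S)/T = 0.0547 + 0.0205 − 0.030212 = 0.044988
y = 4.50%

4.50%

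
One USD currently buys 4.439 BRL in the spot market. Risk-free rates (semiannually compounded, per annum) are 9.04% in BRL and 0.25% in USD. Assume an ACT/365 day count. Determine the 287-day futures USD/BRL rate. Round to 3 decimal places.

By covered interest parity, F = S · (1+r_BRL/2)^(2T) / (1+r_USD/2)^(2T)
= 4.439 × 1.071996 / 1.001966 = 4.439 × 1.069893
F = 4.749 BRL per USD

4.749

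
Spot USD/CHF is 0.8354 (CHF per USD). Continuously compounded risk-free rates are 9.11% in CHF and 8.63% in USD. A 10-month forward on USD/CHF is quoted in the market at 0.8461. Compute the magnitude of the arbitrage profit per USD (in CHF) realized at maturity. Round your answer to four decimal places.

Fair forward: F* = S·e^(carry·T), with carry = (r_CHF − r_USD) = 0.0911 − 0.0863 = 0.0048
F* = 0.8354 · e^(0.0048 × 10/12) = 0.8354 · e^0.004000 = 0.8354 × 1.004008 = 0.8387
Market 0.8461 > fair 0.8387: forward overpriced → cash-and-carry (buy spot, short the forward).
At maturity, profit = |F_mkt − F*| = |0.8461 − 0.8387| = 0.0074 per USD (in CHF)

0.0074 per USD (in CHF)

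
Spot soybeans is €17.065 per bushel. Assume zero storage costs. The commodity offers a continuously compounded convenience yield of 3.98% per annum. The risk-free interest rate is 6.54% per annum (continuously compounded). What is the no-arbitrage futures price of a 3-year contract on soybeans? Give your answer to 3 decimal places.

€18.427 per bushel

Net carry = r + u − y = 0.0654 + 0.0000 − 0.0398 = 0.0256
F = S·e^((r+u−y)T) = 17.065 · e^(0.0256 × 3) = 17.065 · e^0.076800
= 17.065 × 1.079826 = €18.427 per bushel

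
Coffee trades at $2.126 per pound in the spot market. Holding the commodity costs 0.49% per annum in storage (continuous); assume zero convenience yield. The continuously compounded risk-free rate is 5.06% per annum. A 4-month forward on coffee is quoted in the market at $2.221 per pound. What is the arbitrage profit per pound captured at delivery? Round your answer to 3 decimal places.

$0.055 per pound

Fair forward: F* = S·e^(carry·T), with carry = (r + u) = 0.0506 + 0.0049 = 0.0555
F* = 2.126 · e^(0.0555 × 4/12) = 2.126 · e^0.018500 = 2.126 × 1.018672 = $2.1657
Market $2.221 > fair $2.1657: forward overpriced → cash-and-carry (buy spot, short the forward).
At maturity, profit = |F_mkt − F*| = |2.221 − 2.1657| = $0.055 per pound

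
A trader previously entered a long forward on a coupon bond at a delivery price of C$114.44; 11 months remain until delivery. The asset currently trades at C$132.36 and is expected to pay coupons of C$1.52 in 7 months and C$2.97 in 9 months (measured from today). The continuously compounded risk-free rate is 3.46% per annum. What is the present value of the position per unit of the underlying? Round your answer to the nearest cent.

PV(remaining coupons) I = 1.52·e^(−0.0346·7/12) + 2.97·e^(−0.0346·9/12) = 4.3835
Current forward F = (S − I)·e^(rT) = (132.36 − 4.3835)·e^(0.0346·11/12) = 127.9765 × 1.032225 = 132.1005
Value (long) = (F − K)·e^(−rT) = (132.1005 − 114.44) × 0.968781 = 17.1092
Value = C$17.11

C$17.11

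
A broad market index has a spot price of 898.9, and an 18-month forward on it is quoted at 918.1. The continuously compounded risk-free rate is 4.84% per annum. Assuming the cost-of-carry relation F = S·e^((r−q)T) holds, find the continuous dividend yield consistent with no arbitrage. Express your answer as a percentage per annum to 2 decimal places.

From F = S·e^((r−q)T): (r − q) = ln(F/S)/T
ln(918.1/898.9) = ln(1.021359) = 0.021134
(r − q) = 0.021134 / (18/12) = 0.014089
q = r − ln(F/S)/T = 0.0484 − 0.014089 = 0.034311
q = 3.43%

3.43%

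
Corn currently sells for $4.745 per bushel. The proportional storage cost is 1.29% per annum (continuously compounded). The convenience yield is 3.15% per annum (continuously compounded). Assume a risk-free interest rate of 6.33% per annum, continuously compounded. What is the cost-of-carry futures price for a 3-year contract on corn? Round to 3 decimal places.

Net carry = r + u − y = 0.0633 + 0.0129 − 0.0315 = 0.0447
F = S·e^((r+u−y)T) = 4.745 · e^(0.0447 × 3) = 4.745 · e^0.134100
= 4.745 × 1.143507 = $5.426 per bushel

$5.426 per bushel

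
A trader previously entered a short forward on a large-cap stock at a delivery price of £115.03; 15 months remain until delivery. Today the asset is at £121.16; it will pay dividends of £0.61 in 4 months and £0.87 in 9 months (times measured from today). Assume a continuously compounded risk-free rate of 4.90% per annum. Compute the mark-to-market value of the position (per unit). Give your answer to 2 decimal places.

PV(remaining dividends) I = 0.61·e^(−0.0490·4/12) + 0.87·e^(−0.0490·9/12) = 1.4387
Current forward F = (S − I)·e^(rT) = (121.16 − 1.4387)·e^(0.0490·15/12) = 119.7213 × 1.063165 = 127.2835
Value (long) = (F − K)·e^(−rT) = (127.2835 − 115.03) × 0.940588 = 11.5255
Short position value = −(long value) = -£11.53

-£11.53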